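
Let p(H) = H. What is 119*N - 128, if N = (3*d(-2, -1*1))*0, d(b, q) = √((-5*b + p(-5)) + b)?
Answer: -128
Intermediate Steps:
d(b, q) = √(-5 - 4*b) (d(b, q) = √((-5*b - 5) + b) = √((-5 - 5*b) + b) = √(-5 - 4*b))
N = 0 (N = (3*√(-5 - 4*(-2)))*0 = (3*√(-5 + 8))*0 = (3*√3)*0 = 0)
119*N - 128 = 119*0 - 128 = 0 - 128 = -128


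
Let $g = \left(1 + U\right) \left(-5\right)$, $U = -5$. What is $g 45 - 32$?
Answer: $868$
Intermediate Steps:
$g = 20$ ($g = \left(1 - 5\right) \left(-5\right) = \left(-4\right) \left(-5\right) = 20$)
$g 45 - 32 = 20 \cdot 45 - 32 = 900 - 32 = 868$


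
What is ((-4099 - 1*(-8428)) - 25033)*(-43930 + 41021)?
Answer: 60227936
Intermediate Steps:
((-4099 - 1*(-8428)) - 25033)*(-43930 + 41021) = ((-4099 + 8428) - 25033)*(-2909) = (4329 - 25033)*(-2909) = -20704*(-2909) = 60227936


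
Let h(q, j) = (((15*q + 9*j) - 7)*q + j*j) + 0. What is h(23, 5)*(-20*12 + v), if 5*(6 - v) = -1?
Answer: -10326946/5 ≈ -2.0654e+6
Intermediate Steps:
h(q, j) = j² + q*(-7 + 9*j + 15*q) (h(q, j) = (((9*j + 15*q) - 7)*q + j²) + 0 = ((-7 + 9*j + 15*q)*q + j²) + 0 = (q*(-7 + 9*j + 15*q) + j²) + 0 = (j² + q*(-7 + 9*j + 15*q)) + 0 = j² + q*(-7 + 9*j + 15*q))
v = 31/5 (v = 6 - ⅕*(-1) = 6 + ⅕ = 31/5 ≈ 6.2000)
h(23, 5)*(-20*12 + v) = (5² - 7*23 + 15*23² + 9*5*23)*(-20*12 + 31/5) = (25 - 161 + 15*529 + 1035)*(-240 + 31/5) = (25 - 161 + 7935 + 1035)*(-1169/5) = 8834*(-1169/5) = -10326946/5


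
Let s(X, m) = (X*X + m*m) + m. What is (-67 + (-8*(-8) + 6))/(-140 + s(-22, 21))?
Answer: 3/806 ≈ 0.0037221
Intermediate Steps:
s(X, m) = m + X² + m² (s(X, m) = (X² + m²) + m = m + X² + m²)
(-67 + (-8*(-8) + 6))/(-140 + s(-22, 21)) = (-67 + (-8*(-8) + 6))/(-140 + (21 + (-22)² + 21²)) = (-67 + (64 + 6))/(-140 + (21 + 484 + 441)) = (-67 + 70)/(-140 + 946) = 3/806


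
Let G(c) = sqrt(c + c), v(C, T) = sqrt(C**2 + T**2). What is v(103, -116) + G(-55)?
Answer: sqrt(24065) + I*sqrt(110) ≈ 155.13 + 10.488*I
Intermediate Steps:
G(c) = sqrt(2)*sqrt(c) (G(c) = sqrt(2*c) = sqrt(2)*sqrt(c))
v(103, -116) + G(-55) = sqrt(103**2 + (-116)**2) + sqrt(2)*sqrt(-55) = sqrt(10609 + 13456) + sqrt(2)*(I*sqrt(55)) = sqrt(24065) + I*sqrt(110)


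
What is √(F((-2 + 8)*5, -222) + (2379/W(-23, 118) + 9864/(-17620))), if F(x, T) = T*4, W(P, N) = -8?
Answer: I*√368190541830/17620 ≈ 34.437*I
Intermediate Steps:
F(x, T) = 4*T
√(F((-2 + 8)*5, -222) + (2379/W(-23, 118) + 9864/(-17620))) = √(4*(-222) + (2379/(-8) + 9864/(-17620))) = √(-888 + (2379*(-⅛) + 9864*(-1/17620))) = √(-888 + (-2379/8 - 2466/4405)) = √(-888 - 10499223/35240) = √(-41792343/35240) = I*√368190541830/17620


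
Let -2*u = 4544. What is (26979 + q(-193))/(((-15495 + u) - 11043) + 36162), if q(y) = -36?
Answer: 26943/7352 ≈ 3.6647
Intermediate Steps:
u = -2272 (u = -1/2*4544 = -2272)
(26979 + q(-193))/(((-15495 + u) - 11043) + 36162) = (26979 - 36)/(((-15495 - 2272) - 11043) + 36162) = 26943/((-17767 - 11043) + 36162) = 26943/(-28810 + 36162) = 26943/7352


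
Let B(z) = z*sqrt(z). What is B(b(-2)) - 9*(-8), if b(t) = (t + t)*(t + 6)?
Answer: 72 - 64*I ≈ 72.0 - 64.0*I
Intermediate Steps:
b(t) = 2*t*(6 + t) (b(t) = (2*t)*(6 + t) = 2*t*(6 + t))
B(z) = z**(3/2)
B(b(-2)) - 9*(-8) = (2*(-2)*(6 - 2))**(3/2) - 9*(-8) = (2*(-2)*4)**(3/2) + 72 = (-16)**(3/2) + 72 = -64*I + 72 = 72 - 64*I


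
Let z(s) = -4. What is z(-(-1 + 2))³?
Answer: -64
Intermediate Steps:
z(-(-1 + 2))³ = (-4)³ = -64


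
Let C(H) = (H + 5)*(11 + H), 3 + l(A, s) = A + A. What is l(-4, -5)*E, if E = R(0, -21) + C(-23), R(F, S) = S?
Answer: -2145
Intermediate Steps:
l(A, s) = -3 + 2*A (l(A, s) = -3 + (A + A) = -3 + 2*A)
C(H) = (5 + H)*(11 + H)
E = 195 (E = -21 + (55 + (-23)**2 + 16*(-23)) = -21 + (55 + 529 - 368) = -21 + 216 = 195)
l(-4, -5)*E = (-3 + 2*(-4))*195 = (-3 - 8)*195 = -11*195 = -2145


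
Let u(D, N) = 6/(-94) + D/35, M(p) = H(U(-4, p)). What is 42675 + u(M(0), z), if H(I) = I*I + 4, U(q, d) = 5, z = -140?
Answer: 70201633/1645 ≈ 42676.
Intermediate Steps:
H(I) = 4 + I² (H(I) = I² + 4 = 4 + I²)
M(p) = 29 (M(p) = 4 + 5² = 4 + 25 = 29)
u(D, N) = -3/47 + D/35 (u(D, N) = 6*(-1/94) + D*(1/35) = -3/47 + D/35)
42675 + u(M(0), z) = 42675 + (-3/47 + (1/35)*29) = 42675 + (-3/47 + 29/35) = 42675 + 1258/1645 = 70201633/1645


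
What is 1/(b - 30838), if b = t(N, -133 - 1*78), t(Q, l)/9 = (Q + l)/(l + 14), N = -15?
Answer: -197/6073052 ≈ -3.2438e-5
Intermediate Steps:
t(Q, l) = 9*(Q + l)/(14 + l) (t(Q, l) = 9*((Q + l)/(l + 14)) = 9*((Q + l)/(14 + l)) = 9*(Q + l)/(14 + l))
b = 2034/197 (b = 9*(-15 + (-133 - 1*78))/(14 + (-133 - 1*78)) = 9*(-15 + (-133 - 78))/(14 + (-133 - 78)) = 9*(-15 - 211)/(14 - 211) = 9*(-226)/(-197) = 9*(-1/197)*(-226) = 2034/197 ≈ 10.325)
1/(b - 30838) = 1/(2034/197 - 30838) = 1/(-6073052/197) = -197/6073052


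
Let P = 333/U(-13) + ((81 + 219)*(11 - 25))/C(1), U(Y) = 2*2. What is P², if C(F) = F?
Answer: 271162089/16 ≈ 1.6948e+7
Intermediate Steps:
U(Y) = 4
P = -16467/4 (P = 333/4 + ((81 + 219)*(11 - 25))/1 = 333*(¼) + (300*(-14))*1 = 333/4 - 4200*1 = 333/4 - 4200 = -16467/4 ≈ -4116.8)
P² = (-16467/4)² = 271162089/16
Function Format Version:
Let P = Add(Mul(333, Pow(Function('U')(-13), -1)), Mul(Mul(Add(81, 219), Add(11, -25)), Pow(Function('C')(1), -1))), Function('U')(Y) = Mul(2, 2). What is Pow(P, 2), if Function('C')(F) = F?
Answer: Rational(271162089, 16) ≈ 1.6948e+7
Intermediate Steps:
Function('U')(Y) = 4
P = Rational(-16467, 4) (P = Add(Mul(333, Pow(4, -1)), Mul(Mul(Add(81, 219), Add(11, -25)), Pow(1, -1))) = Add(Mul(333, Rational(1, 4)), Mul(Mul(300, -14), 1)) = Add(Rational(333, 4), Mul(-4200, 1)) = Add(Rational(333, 4), -4200) = Rational(-16467, 4) ≈ -4116.8)
Pow(P, 2) = Pow(Rational(-16467, 4), 2) = Rational(271162089, 16)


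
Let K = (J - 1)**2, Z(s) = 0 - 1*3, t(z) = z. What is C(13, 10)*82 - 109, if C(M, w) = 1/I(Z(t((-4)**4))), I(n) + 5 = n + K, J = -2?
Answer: -27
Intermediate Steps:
Z(s) = -3 (Z(s) = 0 - 3 = -3)
K = 9 (K = (-2 - 1)**2 = (-3)**2 = 9)
I(n) = 4 + n (I(n) = -5 + (n + 9) = -5 + (9 + n) = 4 + n)
C(M, w) = 1 (C(M, w) = 1/(4 - 3) = 1/1 = 1)
C(13, 10)*82 - 109 = 1*82 - 109 = 82 - 109 = -27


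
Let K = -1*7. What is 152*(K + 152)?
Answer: 22040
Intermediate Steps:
K = -7
152*(K + 152) = 152*(-7 + 152) = 152*145 = 22040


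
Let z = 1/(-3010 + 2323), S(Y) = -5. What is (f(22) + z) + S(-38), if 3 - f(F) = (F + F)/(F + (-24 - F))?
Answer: -77/458 ≈ -0.16812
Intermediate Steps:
f(F) = 3 + F/12 (f(F) = 3 - (F + F)/(F + (-24 - F)) = 3 - 2*F/(-24) = 3 - 2*F*(-1)/24 = 3 - (-1)*F/12 = 3 + F/12)
z = -1/687 (z = 1/(-687) = -1/687 ≈ -0.0014556)
(f(22) + z) + S(-38) = ((3 + (1/12)*22) - 1/687) - 5 = ((3 + 11/6) - 1/687) - 5 = (29/6 - 1/687) - 5 = 2213/458 - 5 = -77/458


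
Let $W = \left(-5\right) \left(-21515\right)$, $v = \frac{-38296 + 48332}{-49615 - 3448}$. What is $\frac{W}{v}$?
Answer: $- \frac{439096325}{772} \approx -5.6878 \cdot 10^{5}$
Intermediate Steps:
$v = - \frac{10036}{53063}$ ($v = \frac{10036}{-53063} = 10036 \left(- \frac{1}{53063}\right) = - \frac{10036}{53063} \approx -0.18913$)
$W = 107575$
$\frac{W}{v} = \frac{107575}{- \frac{10036}{53063}} = 107575 \left(- \frac{53063}{10036}\right) = - \frac{439096325}{772}$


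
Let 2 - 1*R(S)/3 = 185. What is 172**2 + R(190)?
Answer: 29035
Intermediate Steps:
R(S) = -549 (R(S) = 6 - 3*185 = 6 - 555 = -549)
172**2 + R(190) = 172**2 - 549 = 29584 - 549 = 29035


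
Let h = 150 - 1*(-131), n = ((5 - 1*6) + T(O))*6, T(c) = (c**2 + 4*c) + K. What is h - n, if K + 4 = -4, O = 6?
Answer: -25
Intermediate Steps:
K = -8 (K = -4 - 4 = -8)
T(c) = -8 + c**2 + 4*c (T(c) = (c**2 + 4*c) - 8 = -8 + c**2 + 4*c)
n = 306 (n = ((5 - 1*6) + (-8 + 6**2 + 4*6))*6 = ((5 - 6) + (-8 + 36 + 24))*6 = (-1 + 52)*6 = 51*6 = 306)
h = 281 (h = 150 + 131 = 281)
h - n = 281 - 1*306 = 281 - 306 = -25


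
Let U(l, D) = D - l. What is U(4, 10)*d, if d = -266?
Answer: -1596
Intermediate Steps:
U(4, 10)*d = (10 - 1*4)*(-266) = (10 - 4)*(-266) = 6*(-266) = -1596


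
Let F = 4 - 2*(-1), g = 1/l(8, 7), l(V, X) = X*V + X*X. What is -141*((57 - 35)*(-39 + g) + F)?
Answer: 4203586/35 ≈ 1.2010e+5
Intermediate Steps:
l(V, X) = X² + V*X (l(V, X) = V*X + X² = X² + V*X)
g = 1/105 (g = 1/(7*(8 + 7)) = 1/(7*15) = 1/105 ≈ 0.0095238)
F = 6 (F = 4 + 2 = 6)
-141*((57 - 35)*(-39 + g) + F) = -141*((57 - 35)*(-39 + 1/105) + 6) = -141*(22*(-4094/105) + 6) = -141*(-90068/105 + 6) = -141*(-89438/105) = 4203586/35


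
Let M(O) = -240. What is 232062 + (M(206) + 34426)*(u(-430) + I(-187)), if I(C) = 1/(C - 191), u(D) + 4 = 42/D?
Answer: 3733887701/40635 ≈ 91889.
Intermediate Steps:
u(D) = -4 + 42/D
I(C) = 1/(-191 + C)
232062 + (M(206) + 34426)*(u(-430) + I(-187)) = 232062 + (-240 + 34426)*((-4 + 42/(-430)) + 1/(-191 - 187)) = 232062 + 34186*((-4 + 42*(-1/430)) + 1/(-378)) = 232062 + 34186*((-4 - 21/215) - 1/378) = 232062 + 34186*(-881/215 - 1/378) = 232062 + 34186*(-333233/81270) = 232062 - 5695951669/40635 = 3733887701/40635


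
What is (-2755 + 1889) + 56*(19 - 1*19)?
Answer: -866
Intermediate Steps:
(-2755 + 1889) + 56*(19 - 1*19) = -866 + 56*(19 - 19) = -866 + 56*0 = -866 + 0 = -866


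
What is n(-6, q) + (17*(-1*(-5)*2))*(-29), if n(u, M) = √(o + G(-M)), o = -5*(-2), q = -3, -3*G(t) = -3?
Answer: -4930 + √11 ≈ -4926.7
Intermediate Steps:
G(t) = 1 (G(t) = -⅓*(-3) = 1)
o = 10
n(u, M) = √11 (n(u, M) = √(10 + 1) = √11)
n(-6, q) + (17*(-1*(-5)*2))*(-29) = √11 + (17*(-1*(-5)*2))*(-29) = √11 + (17*(5*2))*(-29) = √11 + (17*10)*(-29) = √11 + 170*(-29) = √11 - 4930 = -4930 + √11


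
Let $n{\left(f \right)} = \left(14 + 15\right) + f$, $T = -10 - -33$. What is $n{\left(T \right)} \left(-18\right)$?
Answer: $-936$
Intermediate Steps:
$T = 23$ ($T = -10 + 33 = 23$)
$n{\left(f \right)} = 29 + f$
$n{\left(T \right)} \left(-18\right) = \left(29 + 23\right) \left(-18\right) = 52 \left(-18\right) = -936$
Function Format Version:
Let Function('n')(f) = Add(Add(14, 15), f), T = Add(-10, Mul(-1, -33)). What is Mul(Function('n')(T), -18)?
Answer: -936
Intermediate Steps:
T = 23 (T = Add(-10, 33) = 23)
Function('n')(f) = Add(29, f)
Mul(Function('n')(T), -18) = Mul(Add(29, 23), -18) = Mul(52, -18) = -936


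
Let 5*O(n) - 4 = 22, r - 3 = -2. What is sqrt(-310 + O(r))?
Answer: 2*I*sqrt(1905)/5 ≈ 17.459*I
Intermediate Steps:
r = 1 (r = 3 - 2 = 1)
O(n) = 26/5 (O(n) = 4/5 + (1/5)*22 = 4/5 + 22/5 = 26/5)
sqrt(-310 + O(r)) = sqrt(-310 + 26/5) = sqrt(-1524/5) = 2*I*sqrt(1905)/5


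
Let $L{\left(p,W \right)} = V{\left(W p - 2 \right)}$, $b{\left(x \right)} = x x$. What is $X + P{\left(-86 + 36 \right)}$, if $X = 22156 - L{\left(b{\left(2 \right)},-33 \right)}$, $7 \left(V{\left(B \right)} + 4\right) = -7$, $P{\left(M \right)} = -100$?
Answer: $22061$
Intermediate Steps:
$b{\left(x \right)} = x^{2}$
$V{\left(B \right)} = -5$ ($V{\left(B \right)} = -4 + \frac{1}{7} \left(-7\right) = -4 - 1 = -5$)
$L{\left(p,W \right)} = -5$
$X = 22161$ ($X = 22156 - -5 = 22156 + 5 = 22161$)
$X + P{\left(-86 + 36 \right)} = 22161 - 100 = 22061$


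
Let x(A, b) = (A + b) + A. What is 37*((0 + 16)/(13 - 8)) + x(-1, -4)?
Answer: 562/5 ≈ 112.40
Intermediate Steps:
x(A, b) = b + 2*A
37*((0 + 16)/(13 - 8)) + x(-1, -4) = 37*((0 + 16)/(13 - 8)) + (-4 + 2*(-1)) = 37*(16/5) + (-4 - 2) = 37*(16*(⅕)) - 6 = 37*(16/5) - 6 = 592/5 - 6 = 562/5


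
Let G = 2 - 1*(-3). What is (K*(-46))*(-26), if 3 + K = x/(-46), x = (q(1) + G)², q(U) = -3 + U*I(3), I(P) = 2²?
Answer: -4524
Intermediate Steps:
I(P) = 4
q(U) = -3 + 4*U (q(U) = -3 + U*4 = -3 + 4*U)
G = 5 (G = 2 + 3 = 5)
x = 36 (x = ((-3 + 4*1) + 5)² = ((-3 + 4) + 5)² = (1 + 5)² = 6² = 36)
K = -87/23 (K = -3 + 36/(-46) = -3 + 36*(-1/46) = -3 - 18/23 = -87/23 ≈ -3.7826)
(K*(-46))*(-26) = -87/23*(-46)*(-26) = 174*(-26) = -4524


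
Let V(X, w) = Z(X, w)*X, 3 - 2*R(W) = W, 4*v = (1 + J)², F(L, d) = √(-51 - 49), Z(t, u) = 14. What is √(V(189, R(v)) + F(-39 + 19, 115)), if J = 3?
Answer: √(2646 + 10*I) ≈ 51.439 + 0.0972*I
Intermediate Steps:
F(L, d) = 10*I (F(L, d) = √(-100) = 10*I)
v = 4 (v = (1 + 3)²/4 = (¼)*4² = (¼)*16 = 4)
R(W) = 3/2 - W/2
V(X, w) = 14*X
√(V(189, R(v)) + F(-39 + 19, 115)) = √(14*189 + 10*I) = √(2646 + 10*I)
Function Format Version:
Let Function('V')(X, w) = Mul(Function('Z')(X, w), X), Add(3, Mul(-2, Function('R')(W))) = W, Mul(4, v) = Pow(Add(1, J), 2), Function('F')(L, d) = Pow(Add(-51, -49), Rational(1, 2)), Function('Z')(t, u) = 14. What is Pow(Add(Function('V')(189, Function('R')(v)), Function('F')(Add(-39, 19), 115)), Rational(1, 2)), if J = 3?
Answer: Pow(Add(2646, Mul(10, I)), Rational(1, 2)) ≈ Add(51.439, Mul(0.09720, I))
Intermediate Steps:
Function('F')(L, d) = Mul(10, I) (Function('F')(L, d) = Pow(-100, Rational(1, 2)) = Mul(10, I))
v = 4 (v = Mul(Rational(1, 4), Pow(Add(1, 3), 2)) = Mul(Rational(1, 4), Pow(4, 2)) = Mul(Rational(1, 4), 16) = 4)
Function('R')(W) = Add(Rational(3, 2), Mul(Rational(-1, 2), W))
Function('V')(X, w) = Mul(14, X)
Pow(Add(Function('V')(189, Function('R')(v)), Function('F')(Add(-39, 19), 115)), Rational(1, 2)) = Pow(Add(Mul(14, 189), Mul(10, I)), Rational(1, 2)) = Pow(Add(2646, Mul(10, I)), Rational(1, 2))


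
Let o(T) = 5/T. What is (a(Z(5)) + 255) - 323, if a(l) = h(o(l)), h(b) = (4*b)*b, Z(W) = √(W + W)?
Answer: -58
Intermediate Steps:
Z(W) = √2*√W (Z(W) = √(2*W) = √2*√W)
h(b) = 4*b²
a(l) = 100/l² (a(l) = 4*(5/l)² = 4*(25/l²) = 100/l²)
(a(Z(5)) + 255) - 323 = (100/(√2*√5)² + 255) - 323 = (100/(√10)² + 255) - 323 = (100*(⅒) + 255) - 323 = (10 + 255) - 323 = 265 - 323 = -58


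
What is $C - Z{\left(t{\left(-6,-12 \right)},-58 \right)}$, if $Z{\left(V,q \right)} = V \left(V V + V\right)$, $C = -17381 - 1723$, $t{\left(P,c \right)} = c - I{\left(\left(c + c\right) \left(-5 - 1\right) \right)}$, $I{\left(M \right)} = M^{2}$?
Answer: $8931158250384$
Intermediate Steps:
$t{\left(P,c \right)} = c - 144 c^{2}$ ($t{\left(P,c \right)} = c - \left(\left(c + c\right) \left(-5 - 1\right)\right)^{2} = c - \left(2 c \left(-6\right)\right)^{2} = c - \left(- 12 c\right)^{2} = c - 144 c^{2}$)
$C = -19104$ ($C = -17381 - 1723 = -19104$)
$Z{\left(V,q \right)} = V \left(V + V^{2}\right)$ ($Z{\left(V,q \right)} = V \left(V^{2} + V\right) = V \left(V + V^{2}\right)$)
$C - Z{\left(t{\left(-6,-12 \right)},-58 \right)} = -19104 - \left(- 12 \left(1 - -1728\right)\right)^{2} \left(1 - 12 \left(1 - -1728\right)\right) = -19104 - \left(- 12 \left(1 + 1728\right)\right)^{2} \left(1 - 12 \left(1 + 1728\right)\right) = -19104 - \left(\left(-12\right) 1729\right)^{2} \left(1 - 20748\right) = -19104 - \left(-20748\right)^{2} \left(1 - 20748\right) = -19104 - 430479504 \left(-20747\right) = -19104 - -8931158269488 = -19104 + 8931158269488 = 8931158250384$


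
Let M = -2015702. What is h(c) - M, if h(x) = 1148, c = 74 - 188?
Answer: 2016850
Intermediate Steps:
c = -114
h(c) - M = 1148 - 1*(-2015702) = 1148 + 2015702 = 2016850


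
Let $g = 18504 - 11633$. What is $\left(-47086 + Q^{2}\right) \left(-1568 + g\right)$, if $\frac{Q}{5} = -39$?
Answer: $-48050483$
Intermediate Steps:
$Q = -195$ ($Q = 5 \left(-39\right) = -195$)
$g = 6871$ ($g = 18504 - 11633 = 6871$)
$\left(-47086 + Q^{2}\right) \left(-1568 + g\right) = \left(-47086 + \left(-195\right)^{2}\right) \left(-1568 + 6871\right) = \left(-47086 + 38025\right) 5303 = \left(-9061\right) 5303 = -48050483$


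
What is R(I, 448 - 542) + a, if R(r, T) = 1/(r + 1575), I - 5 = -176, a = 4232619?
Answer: 5942597077/1404 ≈ 4.2326e+6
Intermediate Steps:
I = -171 (I = 5 - 176 = -171)
R(r, T) = 1/(1575 + r)
R(I, 448 - 542) + a = 1/(1575 - 171) + 4232619 = 1/1404 + 4232619 = 5942597077/1404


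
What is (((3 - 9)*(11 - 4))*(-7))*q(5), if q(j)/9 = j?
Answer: 13230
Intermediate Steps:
q(j) = 9*j
(((3 - 9)*(11 - 4))*(-7))*q(5) = (((3 - 9)*(11 - 4))*(-7))*(9*5) = (-6*7*(-7))*45 = -42*(-7)*45 = 294*45 = 13230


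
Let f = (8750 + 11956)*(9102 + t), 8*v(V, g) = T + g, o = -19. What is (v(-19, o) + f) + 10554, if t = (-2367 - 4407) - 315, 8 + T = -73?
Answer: 83383439/2 ≈ 4.1692e+7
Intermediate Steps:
T = -81 (T = -8 - 73 = -81)
t = -7089 (t = -6774 - 315 = -7089)
v(V, g) = -81/8 + g/8 (v(V, g) = (-81 + g)/8 = -81/8 + g/8)
f = 41681178 (f = (8750 + 11956)*(9102 - 7089) = 20706*2013 = 41681178)
(v(-19, o) + f) + 10554 = ((-81/8 + (1/8)*(-19)) + 41681178) + 10554 = ((-81/8 - 19/8) + 41681178) + 10554 = (-25/2 + 41681178) + 10554 = 83362331/2 + 10554 = 83383439/2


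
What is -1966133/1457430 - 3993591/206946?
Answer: -4435372287/214821445 ≈ -20.647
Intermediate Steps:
-1966133/1457430 - 3993591/206946 = -1966133*1/1457430 - 3993591*1/206946 = -151241/112110 - 1331197/68982 = -4435372287/214821445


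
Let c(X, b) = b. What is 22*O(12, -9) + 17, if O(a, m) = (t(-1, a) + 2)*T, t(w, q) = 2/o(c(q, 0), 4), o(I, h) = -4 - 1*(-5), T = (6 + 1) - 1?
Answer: 545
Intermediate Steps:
T = 6 (T = 7 - 1 = 6)
o(I, h) = 1 (o(I, h) = -4 + 5 = 1)
t(w, q) = 2 (t(w, q) = 2/1 = 2*1 = 2)
O(a, m) = 24 (O(a, m) = (2 + 2)*6 = 4*6 = 24)
22*O(12, -9) + 17 = 22*24 + 17 = 528 + 17 = 545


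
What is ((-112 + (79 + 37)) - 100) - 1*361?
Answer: -457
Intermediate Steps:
((-112 + (79 + 37)) - 100) - 1*361 = ((-112 + 116) - 100) - 361 = (4 - 100) - 361 = -96 - 361 = -457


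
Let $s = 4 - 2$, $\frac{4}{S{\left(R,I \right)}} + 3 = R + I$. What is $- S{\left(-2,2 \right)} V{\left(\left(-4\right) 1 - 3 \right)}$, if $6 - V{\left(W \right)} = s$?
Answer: $\frac{16}{3} \approx 5.3333$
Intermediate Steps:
$S{\left(R,I \right)} = \frac{4}{-3 + I + R}$ ($S{\left(R,I \right)} = \frac{4}{-3 + \left(R + I\right)} = \frac{4}{-3 + \left(I + R\right)} = \frac{4}{-3 + I + R}$)
$s = 2$
$V{\left(W \right)} = 4$ ($V{\left(W \right)} = 6 - 2 = 4$)
$- S{\left(-2,2 \right)} V{\left(\left(-4\right) 1 - 3 \right)} = - \frac{4}{-3 + 2 - 2} \cdot 4 = - \frac{4}{-3} \cdot 4 = - \frac{4 \left(-1\right)}{3} \cdot 4 = \left(-1\right) \left(- \frac{4}{3}\right) 4 = \frac{4}{3} \cdot 4 = \frac{16}{3}$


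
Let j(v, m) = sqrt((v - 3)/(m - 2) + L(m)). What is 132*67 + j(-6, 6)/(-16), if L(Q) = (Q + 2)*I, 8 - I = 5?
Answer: 8844 - sqrt(87)/32 ≈ 8843.7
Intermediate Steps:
I = 3 (I = 8 - 1*5 = 8 - 5 = 3)
L(Q) = 6 + 3*Q (L(Q) = (Q + 2)*3 = (2 + Q)*3 = 6 + 3*Q)
j(v, m) = sqrt(6 + 3*m + (-3 + v)/(-2 + m)) (j(v, m) = sqrt((v - 3)/(m - 2) + (6 + 3*m)) = sqrt((-3 + v)/(-2 + m) + (6 + 3*m)) = sqrt(6 + 3*m + (-3 + v)/(-2 + m)))
132*67 + j(-6, 6)/(-16) = 132*67 + sqrt((-15 - 6 + 3*6**2)/(-2 + 6))/(-16) = 8844 + sqrt((-15 - 6 + 3*36)/4)*(-1/16) = 8844 + sqrt((-15 - 6 + 108)/4)*(-1/16) = 8844 + sqrt((1/4)*87)*(-1/16) = 8844 + sqrt(87/4)*(-1/16) = 8844 + (sqrt(87)/2)*(-1/16) = 8844 - sqrt(87)/32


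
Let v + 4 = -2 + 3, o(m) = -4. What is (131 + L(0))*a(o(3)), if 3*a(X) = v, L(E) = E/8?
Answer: -131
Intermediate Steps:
L(E) = E/8 (L(E) = E*(1/8) = E/8)
v = -3 (v = -4 + (-2 + 3) = -4 + 1 = -3)
a(X) = -1 (a(X) = (1/3)*(-3) = -1)
(131 + L(0))*a(o(3)) = (131 + (1/8)*0)*(-1) = (131 + 0)*(-1) = 131*(-1) = -131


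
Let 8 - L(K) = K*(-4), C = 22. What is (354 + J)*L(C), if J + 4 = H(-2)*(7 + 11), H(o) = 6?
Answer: 43968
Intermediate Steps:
L(K) = 8 + 4*K (L(K) = 8 - K*(-4) = 8 - (-4)*K = 8 + 4*K)
J = 104 (J = -4 + 6*(7 + 11) = -4 + 6*18 = -4 + 108 = 104)
(354 + J)*L(C) = (354 + 104)*(8 + 4*22) = 458*(8 + 88) = 458*96 = 43968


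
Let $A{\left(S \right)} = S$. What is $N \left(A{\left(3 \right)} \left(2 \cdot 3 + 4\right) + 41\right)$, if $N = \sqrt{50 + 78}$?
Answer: $568 \sqrt{2} \approx 803.27$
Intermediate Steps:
$N = 8 \sqrt{2}$ ($N = \sqrt{128} = 8 \sqrt{2} \approx 11.314$)
$N \left(A{\left(3 \right)} \left(2 \cdot 3 + 4\right) + 41\right) = 8 \sqrt{2} \left(3 \left(2 \cdot 3 + 4\right) + 41\right) = 8 \sqrt{2} \left(3 \left(6 + 4\right) + 41\right) = 8 \sqrt{2} \left(3 \cdot 10 + 41\right) = 8 \sqrt{2} \left(30 + 41\right) = 8 \sqrt{2} \cdot 71 = 568 \sqrt{2}$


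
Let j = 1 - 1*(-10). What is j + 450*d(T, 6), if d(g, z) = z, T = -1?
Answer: 2711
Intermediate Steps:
j = 11 (j = 1 + 10 = 11)
j + 450*d(T, 6) = 11 + 450*6 = 11 + 2700 = 2711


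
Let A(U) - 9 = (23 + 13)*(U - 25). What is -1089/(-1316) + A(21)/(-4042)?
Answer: 48717/56588 ≈ 0.86091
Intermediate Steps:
A(U) = -891 + 36*U (A(U) = 9 + (23 + 13)*(U - 25) = 9 + 36*(-25 + U) = 9 + (-900 + 36*U) = -891 + 36*U)
-1089/(-1316) + A(21)/(-4042) = -1089/(-1316) + (-891 + 36*21)/(-4042) = -1089*(-1/1316) + (-891 + 756)*(-1/4042) = 1089/1316 - 135*(-1/4042) = 1089/1316 + 135/4042 = 48717/56588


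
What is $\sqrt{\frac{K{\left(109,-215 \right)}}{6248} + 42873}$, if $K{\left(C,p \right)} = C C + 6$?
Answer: $\frac{\sqrt{418432294742}}{3124} \approx 207.06$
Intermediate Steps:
$K{\left(C,p \right)} = 6 + C^{2}$ ($K{\left(C,p \right)} = C^{2} + 6 = 6 + C^{2}$)
$\sqrt{\frac{K{\left(109,-215 \right)}}{6248} + 42873} = \sqrt{\frac{6 + 109^{2}}{6248} + 42873} = \sqrt{\left(6 + 11881\right) \frac{1}{6248} + 42873} = \sqrt{11887 \cdot \frac{1}{6248} + 42873} = \sqrt{\frac{11887}{6248} + 42873} = \sqrt{\frac{267882391}{6248}} = \frac{\sqrt{418432294742}}{3124}$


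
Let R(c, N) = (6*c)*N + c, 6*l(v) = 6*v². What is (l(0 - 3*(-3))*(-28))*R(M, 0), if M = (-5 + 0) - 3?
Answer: 18144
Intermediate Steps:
l(v) = v² (l(v) = (6*v²)/6 = v²)
M = -8 (M = -5 - 3 = -8)
R(c, N) = c + 6*N*c (R(c, N) = 6*N*c + c = c + 6*N*c)
(l(0 - 3*(-3))*(-28))*R(M, 0) = ((0 - 3*(-3))²*(-28))*(-8*(1 + 6*0)) = ((0 + 9)²*(-28))*(-8*(1 + 0)) = (9²*(-28))*(-8*1) = (81*(-28))*(-8) = -2268*(-8) = 18144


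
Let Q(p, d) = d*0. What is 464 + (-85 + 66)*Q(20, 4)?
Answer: 464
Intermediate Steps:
Q(p, d) = 0
464 + (-85 + 66)*Q(20, 4) = 464 + (-85 + 66)*0 = 464 - 19*0 = 464 + 0 = 464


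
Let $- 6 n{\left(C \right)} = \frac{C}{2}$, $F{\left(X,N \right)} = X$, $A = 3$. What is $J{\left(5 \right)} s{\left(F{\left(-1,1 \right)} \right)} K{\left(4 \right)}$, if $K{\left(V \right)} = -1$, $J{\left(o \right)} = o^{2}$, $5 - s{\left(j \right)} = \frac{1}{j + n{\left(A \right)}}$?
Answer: $-145$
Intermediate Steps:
$n{\left(C \right)} = - \frac{C}{12}$ ($n{\left(C \right)} = - \frac{C \frac{1}{2}}{6} = - \frac{\frac{1}{2} C}{6} = - \frac{C}{12}$)
$s{\left(j \right)} = 5 - \frac{1}{- \frac{1}{4} + j}$ ($s{\left(j \right)} = 5 - \frac{1}{j - \frac{1}{4}} = 5 - \frac{1}{- \frac{1}{4} + j}$)
$J{\left(5 \right)} s{\left(F{\left(-1,1 \right)} \right)} K{\left(4 \right)} = 5^{2} \frac{-9 + 20 \left(-1\right)}{-1 + 4 \left(-1\right)} \left(-1\right) = 25 \frac{-9 - 20}{-1 - 4} \left(-1\right) = 25 \frac{1}{-5} \left(-29\right) \left(-1\right) = 25 \left(\left(- \frac{1}{5}\right) \left(-29\right)\right) \left(-1\right) = 25 \cdot \frac{29}{5} \left(-1\right) = 145 \left(-1\right) = -145$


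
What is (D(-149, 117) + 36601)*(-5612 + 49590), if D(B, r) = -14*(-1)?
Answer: 1610254470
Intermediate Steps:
D(B, r) = 14
(D(-149, 117) + 36601)*(-5612 + 49590) = (14 + 36601)*(-5612 + 49590) = 36615*43978 = 1610254470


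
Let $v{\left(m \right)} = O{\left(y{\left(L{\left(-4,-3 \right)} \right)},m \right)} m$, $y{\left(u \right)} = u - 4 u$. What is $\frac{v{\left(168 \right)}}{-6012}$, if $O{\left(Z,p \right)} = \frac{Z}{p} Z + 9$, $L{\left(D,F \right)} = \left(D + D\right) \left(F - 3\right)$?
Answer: $- \frac{618}{167} \approx -3.7006$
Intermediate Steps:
$L{\left(D,F \right)} = 2 D \left(-3 + F\right)$
$y{\left(u \right)} = - 3 u$
$O{\left(Z,p \right)} = 9 + \frac{Z^{2}}{p}$ ($O{\left(Z,p \right)} = \frac{Z^{2}}{p} + 9 = 9 + \frac{Z^{2}}{p}$)
$v{\left(m \right)} = m \left(9 + \frac{20736}{m}\right)$ ($v{\left(m \right)} = \left(9 + \frac{\left(- 3 \cdot 2 \left(-4\right) \left(-3 - 3\right)\right)^{2}}{m}\right) m = \left(9 + \frac{\left(- 3 \cdot 2 \left(-4\right) \left(-6\right)\right)^{2}}{m}\right) m = \left(9 + \frac{\left(\left(-3\right) 48\right)^{2}}{m}\right) m = \left(9 + \frac{\left(-144\right)^{2}}{m}\right) m = \left(9 + \frac{20736}{m}\right) m = m \left(9 + \frac{20736}{m}\right)$)
$\frac{v{\left(168 \right)}}{-6012} = \frac{20736 + 9 \cdot 168}{-6012} = \left(20736 + 1512\right) \left(- \frac{1}{6012}\right) = 22248 \left(- \frac{1}{6012}\right) = - \frac{618}{167}$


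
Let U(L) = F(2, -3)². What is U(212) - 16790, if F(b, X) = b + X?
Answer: -16789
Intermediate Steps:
F(b, X) = X + b
U(L) = 1 (U(L) = (-3 + 2)² = (-1)² = 1)
U(212) - 16790 = 1 - 16790 = -16789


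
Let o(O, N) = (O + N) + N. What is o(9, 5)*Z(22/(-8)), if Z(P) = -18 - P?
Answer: -1159/4 ≈ -289.75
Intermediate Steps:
o(O, N) = O + 2*N (o(O, N) = (N + O) + N = O + 2*N)
o(9, 5)*Z(22/(-8)) = (9 + 2*5)*(-18 - 22/(-8)) = (9 + 10)*(-18 - 22*(-1)/8) = 19*(-18 - 1*(-11/4)) = 19*(-18 + 11/4) = 19*(-61/4) = -1159/4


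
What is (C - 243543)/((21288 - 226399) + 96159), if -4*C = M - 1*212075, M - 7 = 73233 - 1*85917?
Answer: 187355/108952 ≈ 1.7196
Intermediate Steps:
M = -12677 (M = 7 + (73233 - 1*85917) = 7 + (73233 - 85917) = 7 - 12684 = -12677)
C = 56188 (C = -(-12677 - 1*212075)/4 = -(-12677 - 212075)/4 = -¼*(-224752) = 56188)
(C - 243543)/((21288 - 226399) + 96159) = (56188 - 243543)/((21288 - 226399) + 96159) = -187355/(-205111 + 96159) = -187355/(-108952) = -187355*(-1/108952) = 187355/108952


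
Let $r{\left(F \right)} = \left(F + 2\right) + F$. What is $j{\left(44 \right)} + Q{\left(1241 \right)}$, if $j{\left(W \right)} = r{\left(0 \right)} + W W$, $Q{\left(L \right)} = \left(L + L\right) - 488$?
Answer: $3932$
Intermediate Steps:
$r{\left(F \right)} = 2 + 2 F$ ($r{\left(F \right)} = \left(2 + F\right) + F = 2 + 2 F$)
$Q{\left(L \right)} = -488 + 2 L$ ($Q{\left(L \right)} = 2 L - 488 = -488 + 2 L$)
$j{\left(W \right)} = 2 + W^{2}$ ($j{\left(W \right)} = \left(2 + 2 \cdot 0\right) + W W = \left(2 + 0\right) + W^{2} = 2 + W^{2}$)
$j{\left(44 \right)} + Q{\left(1241 \right)} = \left(2 + 44^{2}\right) + \left(-488 + 2 \cdot 1241\right) = \left(2 + 1936\right) + \left(-488 + 2482\right) = 1938 + 1994 = 3932$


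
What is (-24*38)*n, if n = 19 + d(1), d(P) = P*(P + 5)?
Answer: -22800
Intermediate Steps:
d(P) = P*(5 + P)
n = 25 (n = 19 + 1*(5 + 1) = 19 + 1*6 = 19 + 6 = 25)
(-24*38)*n = -24*38*25 = -912*25 = -22800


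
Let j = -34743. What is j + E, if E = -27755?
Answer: -62498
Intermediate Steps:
j + E = -34743 - 27755 = -62498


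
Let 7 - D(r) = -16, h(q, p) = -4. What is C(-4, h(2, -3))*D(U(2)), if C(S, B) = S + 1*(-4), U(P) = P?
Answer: -184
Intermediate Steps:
C(S, B) = -4 + S (C(S, B) = S - 4 = -4 + S)
D(r) = 23 (D(r) = 7 - 1*(-16) = 7 + 16 = 23)
C(-4, h(2, -3))*D(U(2)) = (-4 - 4)*23 = -8*23 = -184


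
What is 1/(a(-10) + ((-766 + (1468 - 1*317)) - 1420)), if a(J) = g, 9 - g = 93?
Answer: -1/1119 ≈ -0.00089366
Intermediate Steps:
g = -84 (g = 9 - 1*93 = 9 - 93 = -84)
a(J) = -84
1/(a(-10) + ((-766 + (1468 - 1*317)) - 1420)) = 1/(-84 + ((-766 + (1468 - 1*317)) - 1420)) = 1/(-84 + ((-766 + (1468 - 317)) - 1420)) = 1/(-84 + ((-766 + 1151) - 1420)) = 1/(-84 + (385 - 1420)) = 1/(-84 - 1035) = 1/(-1119) = -1/1119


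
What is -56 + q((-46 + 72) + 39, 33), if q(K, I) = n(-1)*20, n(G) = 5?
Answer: 44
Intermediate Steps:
q(K, I) = 100 (q(K, I) = 5*20 = 100)
-56 + q((-46 + 72) + 39, 33) = -56 + 100 = 44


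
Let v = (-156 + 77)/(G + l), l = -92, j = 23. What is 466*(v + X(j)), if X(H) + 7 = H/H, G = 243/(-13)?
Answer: -3544862/1439 ≈ -2463.4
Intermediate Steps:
G = -243/13 (G = 243*(-1/13) = -243/13 ≈ -18.692)
X(H) = -6 (X(H) = -7 + H/H = -7 + 1 = -6)
v = 1027/1439 (v = (-156 + 77)/(-243/13 - 92) = -79/(-1439/13) = -79*(-13/1439) = 1027/1439 ≈ 0.71369)
466*(v + X(j)) = 466*(1027/1439 - 6) = 466*(-7607/1439) = -3544862/1439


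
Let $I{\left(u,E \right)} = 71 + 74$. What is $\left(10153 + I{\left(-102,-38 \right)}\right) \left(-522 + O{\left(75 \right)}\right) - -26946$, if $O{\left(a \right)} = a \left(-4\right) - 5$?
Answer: $-8489500$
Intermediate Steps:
$I{\left(u,E \right)} = 145$
$O{\left(a \right)} = -5 - 4 a$ ($O{\left(a \right)} = - 4 a - 5 = -5 - 4 a$)
$\left(10153 + I{\left(-102,-38 \right)}\right) \left(-522 + O{\left(75 \right)}\right) - -26946 = \left(10153 + 145\right) \left(-522 - 305\right) - -26946 = 10298 \left(-522 - 305\right) + 26946 = 10298 \left(-827\right) + 26946 = -8516446 + 26946 = -8489500$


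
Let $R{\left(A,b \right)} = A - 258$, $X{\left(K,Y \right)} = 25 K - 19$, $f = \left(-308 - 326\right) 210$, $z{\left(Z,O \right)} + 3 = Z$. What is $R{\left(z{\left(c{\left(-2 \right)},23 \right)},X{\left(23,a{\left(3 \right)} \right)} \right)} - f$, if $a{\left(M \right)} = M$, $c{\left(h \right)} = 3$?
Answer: $132882$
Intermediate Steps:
$z{\left(Z,O \right)} = -3 + Z$
$f = -133140$ ($f = \left(-634\right) 210 = -133140$)
$X{\left(K,Y \right)} = -19 + 25 K$
$R{\left(A,b \right)} = -258 + A$ ($R{\left(A,b \right)} = A - 258 = -258 + A$)
$R{\left(z{\left(c{\left(-2 \right)},23 \right)},X{\left(23,a{\left(3 \right)} \right)} \right)} - f = \left(-258 + \left(-3 + 3\right)\right) - -133140 = \left(-258 + 0\right) + 133140 = -258 + 133140 = 132882$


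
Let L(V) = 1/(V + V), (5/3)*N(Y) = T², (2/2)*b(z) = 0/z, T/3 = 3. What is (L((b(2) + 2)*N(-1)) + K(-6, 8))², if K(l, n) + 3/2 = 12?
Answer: 104264521/944784 ≈ 110.36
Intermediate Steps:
T = 9 (T = 3*3 = 9)
K(l, n) = 21/2 (K(l, n) = -3/2 + 12 = 21/2)
b(z) = 0 (b(z) = 0/z = 0)
N(Y) = 243/5 (N(Y) = (⅗)*9² = (⅗)*81 = 243/5)
L(V) = 1/(2*V)
(L((b(2) + 2)*N(-1)) + K(-6, 8))² = (1/(2*(((0 + 2)*(243/5)))) + 21/2)² = (1/(2*((2*(243/5)))) + 21/2)² = (1/(2*(486/5)) + 21/2)² = ((½)*(5/486) + 21/2)² = (5/972 + 21/2)² = (10211/972)² = 104264521/944784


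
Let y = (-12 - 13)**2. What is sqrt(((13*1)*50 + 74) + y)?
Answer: sqrt(1349) ≈ 36.729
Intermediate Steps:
y = 625 (y = (-25)**2 = 625)
sqrt(((13*1)*50 + 74) + y) = sqrt(((13*1)*50 + 74) + 625) = sqrt((13*50 + 74) + 625) = sqrt((650 + 74) + 625) = sqrt(724 + 625) = sqrt(1349)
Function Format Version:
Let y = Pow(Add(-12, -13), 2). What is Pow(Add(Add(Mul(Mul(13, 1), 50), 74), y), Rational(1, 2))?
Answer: Pow(1349, Rational(1, 2)) ≈ 36.729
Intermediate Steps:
y = 625 (y = Pow(-25, 2) = 625)
Pow(Add(Add(Mul(Mul(13, 1), 50), 74), y), Rational(1, 2)) = Pow(Add(Add(Mul(Mul(13, 1), 50), 74), 625), Rational(1, 2)) = Pow(Add(Add(Mul(13, 50), 74), 625), Rational(1, 2)) = Pow(Add(Add(650, 74), 625), Rational(1, 2)) = Pow(Add(724, 625), Rational(1, 2)) = Pow(1349, Rational(1, 2))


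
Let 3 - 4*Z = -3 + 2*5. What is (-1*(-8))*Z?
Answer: -8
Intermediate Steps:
Z = -1 (Z = ¾ - (-3 + 2*5)/4 = ¾ - (-3 + 10)/4 = ¾ - ¼*7 = ¾ - 7/4 = -1)
(-1*(-8))*Z = -1*(-8)*(-1) = 8*(-1) = -8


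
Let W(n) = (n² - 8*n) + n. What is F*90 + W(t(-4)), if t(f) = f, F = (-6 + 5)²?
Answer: 134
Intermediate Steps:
F = 1 (F = (-1)² = 1)
W(n) = n² - 7*n
F*90 + W(t(-4)) = 1*90 - 4*(-7 - 4) = 90 - 4*(-11) = 90 + 44 = 134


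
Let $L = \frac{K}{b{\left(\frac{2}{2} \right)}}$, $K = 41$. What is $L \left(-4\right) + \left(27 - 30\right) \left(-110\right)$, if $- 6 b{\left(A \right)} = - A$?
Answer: $-654$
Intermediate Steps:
$b{\left(A \right)} = \frac{A}{6}$ ($b{\left(A \right)} = - \frac{\left(-1\right) A}{6} = \frac{A}{6}$)
$L = 246$ ($L = \frac{41}{\frac{1}{6} \cdot \frac{2}{2}} = \frac{41}{\frac{1}{6} \cdot 2 \cdot \frac{1}{2}} = \frac{41}{\frac{1}{6} \cdot 1} = 41 \frac{1}{\frac{1}{6}} = 41 \cdot 6 = 246$)
$L \left(-4\right) + \left(27 - 30\right) \left(-110\right) = 246 \left(-4\right) + \left(27 - 30\right) \left(-110\right) = -984 + \left(27 - 30\right) \left(-110\right) = -984 - -330 = -984 + 330 = -654$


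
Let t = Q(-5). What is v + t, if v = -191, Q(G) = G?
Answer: -196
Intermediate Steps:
t = -5
v + t = -191 - 5 = -196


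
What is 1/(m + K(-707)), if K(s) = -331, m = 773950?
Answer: 1/773619 ≈ 1.2926e-6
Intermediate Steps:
1/(m + K(-707)) = 1/(773950 - 331) = 1/773619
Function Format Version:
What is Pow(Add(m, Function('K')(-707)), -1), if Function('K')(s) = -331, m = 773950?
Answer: Rational(1, 773619) ≈ 1.2926e-6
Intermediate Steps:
Pow(Add(m, Function('K')(-707)), -1) = Pow(Add(773950, -331), -1) = Pow(773619, -1) = Rational(1, 773619)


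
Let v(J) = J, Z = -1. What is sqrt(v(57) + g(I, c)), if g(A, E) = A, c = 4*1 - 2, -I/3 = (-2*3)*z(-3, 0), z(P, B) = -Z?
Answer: 5*sqrt(3) ≈ 8.6602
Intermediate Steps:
z(P, B) = 1 (z(P, B) = -1*(-1) = 1)
I = 18 (I = -3*(-2*3) = -(-18) = -3*(-6) = 18)
c = 2 (c = 4 - 2 = 2)
sqrt(v(57) + g(I, c)) = sqrt(57 + 18) = sqrt(75) = 5*sqrt(3)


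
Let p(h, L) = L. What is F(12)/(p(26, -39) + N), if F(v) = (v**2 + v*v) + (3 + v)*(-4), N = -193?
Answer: -57/58 ≈ -0.98276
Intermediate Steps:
F(v) = -12 - 4*v + 2*v**2 (F(v) = (v**2 + v**2) + (-12 - 4*v) = 2*v**2 + (-12 - 4*v) = -12 - 4*v + 2*v**2)
F(12)/(p(26, -39) + N) = (-12 - 4*12 + 2*12**2)/(-39 - 193) = (-12 - 48 + 2*144)/(-232) = (-12 - 48 + 288)*(-1/232) = 228*(-1/232) = -57/58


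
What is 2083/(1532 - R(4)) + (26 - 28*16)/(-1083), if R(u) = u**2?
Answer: 2895641/1641828 ≈ 1.7637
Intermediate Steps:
2083/(1532 - R(4)) + (26 - 28*16)/(-1083) = 2083/(1532 - 1*4**2) + (26 - 28*16)/(-1083) = 2083/(1532 - 1*16) + (26 - 448)*(-1/1083) = 2083/(1532 - 16) - 422*(-1/1083) = 2083/1516 + 422/1083 = 2895641/1641828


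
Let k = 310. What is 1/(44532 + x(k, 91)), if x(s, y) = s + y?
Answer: 1/44933 ≈ 2.2255e-5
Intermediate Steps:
1/(44532 + x(k, 91)) = 1/(44532 + (310 + 91)) = 1/(44532 + 401) = 1/44933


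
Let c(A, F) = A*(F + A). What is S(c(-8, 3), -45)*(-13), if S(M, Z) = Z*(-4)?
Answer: -2340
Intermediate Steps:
c(A, F) = A*(A + F)
S(M, Z) = -4*Z
S(c(-8, 3), -45)*(-13) = -4*(-45)*(-13) = 180*(-13) = -2340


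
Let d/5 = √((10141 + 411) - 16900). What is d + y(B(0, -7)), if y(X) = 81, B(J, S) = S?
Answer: 81 + 230*I*√3 ≈ 81.0 + 398.37*I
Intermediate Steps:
d = 230*I*√3 (d = 5*√((10141 + 411) - 16900) = 5*√(10552 - 16900) = 5*√(-6348) = 5*(46*I*√3) = 230*I*√3 ≈ 398.37*I)
d + y(B(0, -7)) = 230*I*√3 + 81 = 81 + 230*I*√3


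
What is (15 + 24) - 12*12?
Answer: -105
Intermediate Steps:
(15 + 24) - 12*12 = 39 - 144 = -105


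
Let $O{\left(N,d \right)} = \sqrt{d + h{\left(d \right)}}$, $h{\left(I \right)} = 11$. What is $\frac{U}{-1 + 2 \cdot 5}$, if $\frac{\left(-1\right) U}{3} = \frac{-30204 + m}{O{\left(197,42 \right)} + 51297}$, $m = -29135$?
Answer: $\frac{1014637561}{2631382156} - \frac{59339 \sqrt{53}}{7894146468} \approx 0.38554$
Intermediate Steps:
$O{\left(N,d \right)} = \sqrt{11 + d}$ ($O{\left(N,d \right)} = \sqrt{d + 11} = \sqrt{11 + d}$)
$U = \frac{178017}{51297 + \sqrt{53}}$ ($U = - 3 \frac{-30204 - 29135}{\sqrt{11 + 42} + 51297} = - 3 \left(- \frac{59339}{\sqrt{53} + 51297}\right) = - 3 \left(- \frac{59339}{51297 + \sqrt{53}}\right) = \frac{178017}{51297 + \sqrt{53}} \approx 3.4698$)
$\frac{U}{-1 + 2 \cdot 5} = \frac{\frac{9131738049}{2631382156} - \frac{178017 \sqrt{53}}{2631382156}}{-1 + 2 \cdot 5} = \frac{\frac{9131738049}{2631382156} - \frac{178017 \sqrt{53}}{2631382156}}{-1 + 10} = \frac{\frac{9131738049}{2631382156} - \frac{178017 \sqrt{53}}{2631382156}}{9} = \frac{1014637561}{2631382156} - \frac{59339 \sqrt{53}}{7894146468}$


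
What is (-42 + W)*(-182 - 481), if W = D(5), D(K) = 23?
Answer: 12597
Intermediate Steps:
W = 23
(-42 + W)*(-182 - 481) = (-42 + 23)*(-182 - 481) = -19*(-663) = 12597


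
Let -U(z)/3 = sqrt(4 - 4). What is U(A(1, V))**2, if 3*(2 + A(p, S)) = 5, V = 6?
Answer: 0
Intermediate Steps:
A(p, S) = -1/3 (A(p, S) = -2 + (1/3)*5 = -2 + 5/3 = -1/3)
U(z) = 0 (U(z) = -3*sqrt(4 - 4) = -3*sqrt(0) = -3*0 = 0)
U(A(1, V))**2 = 0**2 = 0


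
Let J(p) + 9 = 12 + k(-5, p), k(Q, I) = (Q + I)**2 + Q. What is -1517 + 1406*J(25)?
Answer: 558071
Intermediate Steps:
k(Q, I) = Q + (I + Q)**2 (k(Q, I) = (I + Q)**2 + Q = Q + (I + Q)**2)
J(p) = -2 + (-5 + p)**2 (J(p) = -9 + (12 + (-5 + (p - 5)**2)) = -9 + (12 + (-5 + (-5 + p)**2)) = -9 + (7 + (-5 + p)**2) = -2 + (-5 + p)**2)
-1517 + 1406*J(25) = -1517 + 1406*(-2 + (-5 + 25)**2) = -1517 + 1406*(-2 + 20**2) = -1517 + 1406*(-2 + 400) = -1517 + 1406*398 = -1517 + 559588 = 558071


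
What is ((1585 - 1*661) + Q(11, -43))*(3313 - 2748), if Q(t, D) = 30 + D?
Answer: 514715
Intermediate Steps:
((1585 - 1*661) + Q(11, -43))*(3313 - 2748) = ((1585 - 1*661) + (30 - 43))*(3313 - 2748) = ((1585 - 661) - 13)*565 = (924 - 13)*565 = 911*565 = 514715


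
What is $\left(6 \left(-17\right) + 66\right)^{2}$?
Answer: $1296$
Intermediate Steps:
$\left(6 \left(-17\right) + 66\right)^{2} = \left(-102 + 66\right)^{2} = \left(-36\right)^{2} = 1296$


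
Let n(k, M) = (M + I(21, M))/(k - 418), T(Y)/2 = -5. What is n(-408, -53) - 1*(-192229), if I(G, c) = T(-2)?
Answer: 22683031/118 ≈ 1.9223e+5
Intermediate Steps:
T(Y) = -10 (T(Y) = 2*(-5) = -10)
I(G, c) = -10
n(k, M) = (-10 + M)/(-418 + k) (n(k, M) = (M - 10)/(k - 418) = (-10 + M)/(-418 + k))
n(-408, -53) - 1*(-192229) = (-10 - 53)/(-418 - 408) - 1*(-192229) = -63/(-826) + 192229 = -1/826*(-63) + 192229 = 9/118 + 192229 = 22683031/118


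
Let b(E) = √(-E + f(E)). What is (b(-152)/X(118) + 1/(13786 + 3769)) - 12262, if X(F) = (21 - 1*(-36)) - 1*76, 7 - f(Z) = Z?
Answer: -215259409/17555 - √311/19 ≈ -12263.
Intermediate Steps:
f(Z) = 7 - Z
b(E) = √(7 - 2*E) (b(E) = √(-E + (7 - E)) = √(7 - 2*E))
X(F) = -19 (X(F) = (21 + 36) - 76 = 57 - 76 = -19)
(b(-152)/X(118) + 1/(13786 + 3769)) - 12262 = (√(7 - 2*(-152))/(-19) + 1/(13786 + 3769)) - 12262 = (√(7 + 304)*(-1/19) + 1/17555) - 12262 = (√311*(-1/19) + 1/17555) - 12262 = (-√311/19 + 1/17555) - 12262 = (1/17555 - √311/19) - 12262 = -215259409/17555 - √311/19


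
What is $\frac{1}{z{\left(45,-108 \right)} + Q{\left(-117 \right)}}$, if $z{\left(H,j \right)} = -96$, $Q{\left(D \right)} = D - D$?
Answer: $- \frac{1}{96} \approx -0.010417$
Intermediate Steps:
$Q{\left(D \right)} = 0$
$\frac{1}{z{\left(45,-108 \right)} + Q{\left(-117 \right)}} = \frac{1}{-96 + 0} = \frac{1}{-96} = - \frac{1}{96}$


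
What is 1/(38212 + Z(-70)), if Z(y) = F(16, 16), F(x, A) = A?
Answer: 1/38228 ≈ 2.6159e-5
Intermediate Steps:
Z(y) = 16
1/(38212 + Z(-70)) = 1/(38212 + 16) = 1/38228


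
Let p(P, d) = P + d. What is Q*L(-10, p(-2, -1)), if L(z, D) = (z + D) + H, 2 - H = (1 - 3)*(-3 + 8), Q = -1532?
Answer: 1532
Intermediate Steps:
H = 12 (H = 2 - (1 - 3)*(-3 + 8) = 2 - (-2)*5 = 2 - 1*(-10) = 2 + 10 = 12)
L(z, D) = 12 + D + z (L(z, D) = (z + D) + 12 = (D + z) + 12 = 12 + D + z)
Q*L(-10, p(-2, -1)) = -1532*(12 + (-2 - 1) - 10) = -1532*(12 - 3 - 10) = -1532*(-1) = 1532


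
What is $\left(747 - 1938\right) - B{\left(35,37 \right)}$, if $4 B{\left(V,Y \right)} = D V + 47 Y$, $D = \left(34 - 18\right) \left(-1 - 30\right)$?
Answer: $\frac{10857}{4} \approx 2714.3$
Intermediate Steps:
$D = -496$ ($D = 16 \left(-31\right) = -496$)
$B{\left(V,Y \right)} = - 124 V + \frac{47 Y}{4}$ ($B{\left(V,Y \right)} = \frac{- 496 V + 47 Y}{4} = - 124 V + \frac{47 Y}{4}$)
$\left(747 - 1938\right) - B{\left(35,37 \right)} = \left(747 - 1938\right) - \left(\left(-124\right) 35 + \frac{47}{4} \cdot 37\right) = \left(747 - 1938\right) - \left(-4340 + \frac{1739}{4}\right) = -1191 - - \frac{15621}{4} = -1191 + \frac{15621}{4} = \frac{10857}{4}$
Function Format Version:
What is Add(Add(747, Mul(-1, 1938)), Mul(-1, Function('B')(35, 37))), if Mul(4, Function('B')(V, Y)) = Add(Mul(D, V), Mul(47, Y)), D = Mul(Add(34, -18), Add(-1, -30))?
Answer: Rational(10857, 4) ≈ 2714.3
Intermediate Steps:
D = -496 (D = Mul(16, -31) = -496)
Function('B')(V, Y) = Add(Mul(-124, V), Mul(Rational(47, 4), Y)) (Function('B')(V, Y) = Mul(Rational(1, 4), Add(Mul(-496, V), Mul(47, Y))) = Add(Mul(-124, V), Mul(Rational(47, 4), Y)))
Add(Add(747, Mul(-1, 1938)), Mul(-1, Function('B')(35, 37))) = Add(Add(747, Mul(-1, 1938)), Mul(-1, Add(Mul(-124, 35), Mul(Rational(47, 4), 37)))) = Add(Add(747, -1938), Mul(-1, Add(-4340, Rational(1739, 4)))) = Add(-1191, Mul(-1, Rational(-15621, 4))) = Add(-1191, Rational(15621, 4)) = Rational(10857, 4)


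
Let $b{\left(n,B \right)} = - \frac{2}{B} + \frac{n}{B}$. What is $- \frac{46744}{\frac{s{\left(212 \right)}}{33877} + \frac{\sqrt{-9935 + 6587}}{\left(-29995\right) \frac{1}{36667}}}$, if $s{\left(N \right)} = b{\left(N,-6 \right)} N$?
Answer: $\frac{2642849691532396381000}{1291487680073644997497} - \frac{88501629173808655305060 i \sqrt{93}}{1291487680073644997497} \approx 2.0464 - 660.85 i$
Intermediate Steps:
$s{\left(N \right)} = N \left(\frac{1}{3} - \frac{N}{6}\right)$ ($s{\left(N \right)} = \frac{-2 + N}{-6} N = - \frac{-2 + N}{6} N = \left(\frac{1}{3} - \frac{N}{6}\right) N = N \left(\frac{1}{3} - \frac{N}{6}\right)$)
$- \frac{46744}{\frac{s{\left(212 \right)}}{33877} + \frac{\sqrt{-9935 + 6587}}{\left(-29995\right) \frac{1}{36667}}} = - \frac{46744}{\frac{\frac{1}{6} \cdot 212 \left(2 - 212\right)}{33877} + \frac{\sqrt{-9935 + 6587}}{\left(-29995\right) \frac{1}{36667}}} = - \frac{46744}{\frac{1}{6} \cdot 212 \left(2 - 212\right) \frac{1}{33877} + \frac{\sqrt{-3348}}{\left(-29995\right) \frac{1}{36667}}} = - \frac{46744}{\frac{1}{6} \cdot 212 \left(-210\right) \frac{1}{33877} + \frac{6 i \sqrt{93}}{- \frac{29995}{36667}}} = - \frac{46744}{\left(-7420\right) \frac{1}{33877} + 6 i \sqrt{93} \left(- \frac{36667}{29995}\right)} = - \frac{46744}{- \frac{7420}{33877} - \frac{220002 i \sqrt{93}}{29995}}$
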